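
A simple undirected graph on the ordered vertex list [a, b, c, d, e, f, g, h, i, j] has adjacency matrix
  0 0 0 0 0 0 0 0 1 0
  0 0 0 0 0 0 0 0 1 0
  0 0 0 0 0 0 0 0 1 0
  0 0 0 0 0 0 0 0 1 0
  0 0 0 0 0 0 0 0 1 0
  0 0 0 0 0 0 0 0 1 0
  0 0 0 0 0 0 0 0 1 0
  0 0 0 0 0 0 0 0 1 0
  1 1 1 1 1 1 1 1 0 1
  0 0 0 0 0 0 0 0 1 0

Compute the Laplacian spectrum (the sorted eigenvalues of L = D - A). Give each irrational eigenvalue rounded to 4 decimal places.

[0, 1, 1, 1, 1, 1, 1, 1, 1, 10]

Reading degrees in the order [a, b, c, d, e, f, g, h, i, j] gives [1, 1, 1, 1, 1, 1, 1, 1, 9, 1]; set D = diag(1, 1, 1, 1, 1, 1, 1, 1, 9, 1) and form L = D - A. The multiplicity of 0 as a Laplacian eigenvalue equals the number of connected components.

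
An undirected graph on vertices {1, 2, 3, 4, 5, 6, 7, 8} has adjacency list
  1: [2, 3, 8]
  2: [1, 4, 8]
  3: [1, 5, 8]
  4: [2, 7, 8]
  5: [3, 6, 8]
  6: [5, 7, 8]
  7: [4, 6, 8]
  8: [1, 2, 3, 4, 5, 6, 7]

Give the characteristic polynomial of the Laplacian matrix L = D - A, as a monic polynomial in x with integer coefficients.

Each diagonal entry of L is the vertex degree and each off-diagonal entry is -1 where an edge is present, 0 otherwise; in the order [1, 2, 3, 4, 5, 6, 7, 8] the diagonal is [3, 3, 3, 3, 3, 3, 3, 7]. L has integer entries, so p(x) = det(xI - L) has integer coefficients. Expanding the determinant yields x^8 - 28x^7 + 322x^6 - 1974x^5 + 6965x^4 - 14126x^3 + 15225x^2 - 6728x. Since p(0) = det(-L) = 0, x divides p(x). The eigenvalues sum to 28, which equals trace(L) = 2|E|.

x^8 - 28x^7 + 322x^6 - 1974x^5 + 6965x^4 - 14126x^3 + 15225x^2 - 6728x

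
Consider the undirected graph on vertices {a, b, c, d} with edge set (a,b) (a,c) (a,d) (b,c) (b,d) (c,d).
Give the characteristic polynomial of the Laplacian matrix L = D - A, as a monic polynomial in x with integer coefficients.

Each diagonal entry of L is the vertex degree and each off-diagonal entry is -1 where an edge is present, 0 otherwise; in the order [a, b, c, d] the diagonal is [3, 3, 3, 3]. The eigenvalues of L are [0, 4, 4, 4]; the characteristic polynomial is the product of (x - lambda_i), which multiplies out to x^4 - 12x^3 + 48x^2 - 64x. The constant term is 0 because L is singular (the all-ones vector lies in its kernel).

x^4 - 12x^3 + 48x^2 - 64x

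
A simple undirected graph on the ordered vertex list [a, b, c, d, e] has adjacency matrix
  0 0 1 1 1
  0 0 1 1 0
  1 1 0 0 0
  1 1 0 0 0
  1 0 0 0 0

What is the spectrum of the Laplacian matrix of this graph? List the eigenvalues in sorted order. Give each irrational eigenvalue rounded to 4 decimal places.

With the vertex order [a, b, c, d, e], the degrees are [3, 2, 2, 2, 1], giving D = diag(3, 2, 2, 2, 1) and L = D - A. L is symmetric positive semidefinite, so every eigenvalue is real and nonnegative. By the matrix-tree theorem the graph has (1/5) * product of the nonzero eigenvalues = 4 spanning trees.

[0, 0.8299, 2, 2.6889, 4.4812]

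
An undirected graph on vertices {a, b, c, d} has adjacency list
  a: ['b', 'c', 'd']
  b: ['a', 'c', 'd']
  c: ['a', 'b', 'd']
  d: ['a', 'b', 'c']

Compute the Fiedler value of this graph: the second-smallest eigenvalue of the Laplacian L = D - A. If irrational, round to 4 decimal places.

4

Each diagonal entry of L is the vertex degree and each off-diagonal entry is -1 where an edge is present, 0 otherwise; in the order [a, b, c, d] the diagonal is [3, 3, 3, 3]. The sorted Laplacian eigenvalues are [0, 4, 4, 4]; the algebraic connectivity is the second entry, 4.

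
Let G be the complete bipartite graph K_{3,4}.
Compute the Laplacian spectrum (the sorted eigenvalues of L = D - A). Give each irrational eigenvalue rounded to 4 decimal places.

The graph has 7 vertices and degree multiset [4, 4, 4, 3, 3, 3, 3]; D is the diagonal matrix of degrees and L = D - A. The multiplicity of 0 as a Laplacian eigenvalue equals the number of connected components. The largest eigenvalue, 7, is at most the vertex count 7.

[0, 3, 3, 3, 4, 4, 7]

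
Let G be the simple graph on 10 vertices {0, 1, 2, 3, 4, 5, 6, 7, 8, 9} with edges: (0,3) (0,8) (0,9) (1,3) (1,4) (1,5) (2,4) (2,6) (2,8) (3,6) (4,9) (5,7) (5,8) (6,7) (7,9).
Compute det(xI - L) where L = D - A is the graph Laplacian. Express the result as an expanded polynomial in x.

x^10 - 30x^9 + 390x^8 - 2880x^7 + 13305x^6 - 39882x^5 + 77640x^4 - 94800x^3 + 66000x^2 - 20000x

Each diagonal entry of L is the vertex degree and each off-diagonal entry is -1 where an edge is present, 0 otherwise; in the order [0, 1, 2, 3, 4, 5, 6, 7, 8, 9] the diagonal is [3, 3, 3, 3, 3, 3, 3, 3, 3, 3]. The eigenvalues of L are [0, 2, 2, 2, 2, 2, 5, 5, 5, 5]; the characteristic polynomial is the product of (x - lambda_i), which multiplies out to x^10 - 30x^9 + 390x^8 - 2880x^7 + 13305x^6 - 39882x^5 + 77640x^4 - 94800x^3 + 66000x^2 - 20000x. Since p(0) = det(-L) = 0, x divides p(x). The eigenvalues sum to 30, which equals trace(L) = 2|E|.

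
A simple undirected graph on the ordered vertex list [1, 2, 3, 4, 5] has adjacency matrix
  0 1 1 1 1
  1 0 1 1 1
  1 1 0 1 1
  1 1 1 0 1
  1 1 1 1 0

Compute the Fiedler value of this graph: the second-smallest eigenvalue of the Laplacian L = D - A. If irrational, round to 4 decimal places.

Each diagonal entry of L is the vertex degree and each off-diagonal entry is -1 where an edge is present, 0 otherwise; in the order [1, 2, 3, 4, 5] the diagonal is [4, 4, 4, 4, 4]. The smallest Laplacian eigenvalue is always 0. The next one, lambda_2 = 5, measures how hard the graph is to disconnect: larger values mean better connectivity. There is one zero in the spectrum, matching the 1 component. The largest eigenvalue, 5, is at most the vertex count 5.

5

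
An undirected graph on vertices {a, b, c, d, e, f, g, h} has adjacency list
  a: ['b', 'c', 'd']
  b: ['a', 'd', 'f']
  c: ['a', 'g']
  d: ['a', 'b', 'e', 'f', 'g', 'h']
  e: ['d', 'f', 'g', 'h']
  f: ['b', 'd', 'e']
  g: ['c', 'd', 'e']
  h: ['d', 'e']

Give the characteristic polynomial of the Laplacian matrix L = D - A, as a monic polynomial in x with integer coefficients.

Each diagonal entry of L is the vertex degree and each off-diagonal entry is -1 where an edge is present, 0 otherwise; in the order [a, b, c, d, e, f, g, h] the diagonal is [3, 3, 2, 6, 4, 3, 3, 2]. Computing det(xI - L) by cofactor expansion (or equivalently via sum-over-permutations) gives x^8 - 26x^7 + 277x^6 - 1564x^5 + 5040x^4 - 9240x^3 + 8897x^2 - 3464x. Since p(0) = det(-L) = 0, x divides p(x). The largest eigenvalue, 7.0913, is at most the vertex count 8.

x^8 - 26x^7 + 277x^6 - 1564x^5 + 5040x^4 - 9240x^3 + 8897x^2 - 3464x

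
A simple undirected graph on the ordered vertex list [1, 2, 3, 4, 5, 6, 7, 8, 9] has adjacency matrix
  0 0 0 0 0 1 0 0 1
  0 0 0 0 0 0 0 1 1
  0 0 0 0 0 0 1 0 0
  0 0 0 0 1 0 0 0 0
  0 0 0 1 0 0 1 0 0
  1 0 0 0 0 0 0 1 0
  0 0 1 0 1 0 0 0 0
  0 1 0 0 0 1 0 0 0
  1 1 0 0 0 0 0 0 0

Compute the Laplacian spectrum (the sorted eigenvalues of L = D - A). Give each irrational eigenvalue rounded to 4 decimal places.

[0, 0, 0.5858, 1.3820, 1.3820, 2, 3.4142, 3.6180, 3.6180]

Each diagonal entry of L is the vertex degree and each off-diagonal entry is -1 where an edge is present, 0 otherwise; in the order [1, 2, 3, 4, 5, 6, 7, 8, 9] the diagonal is [2, 2, 1, 1, 2, 2, 2, 2, 2]. L is symmetric positive semidefinite, so every eigenvalue is real and nonnegative. The 2 zero eigenvalues correspond to the 2 connected components. The eigenvalues sum to 16, which equals trace(L) = 2|E|.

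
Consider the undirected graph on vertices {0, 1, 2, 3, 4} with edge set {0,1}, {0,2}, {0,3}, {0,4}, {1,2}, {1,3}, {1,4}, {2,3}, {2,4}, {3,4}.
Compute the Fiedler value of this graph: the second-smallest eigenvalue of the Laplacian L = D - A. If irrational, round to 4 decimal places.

5

Reading degrees in the order [0, 1, 2, 3, 4] gives [4, 4, 4, 4, 4]; set D = diag(4, 4, 4, 4, 4) and form L = D - A. The sorted Laplacian eigenvalues are [0, 5, 5, 5, 5]; the algebraic connectivity is the second entry, 5.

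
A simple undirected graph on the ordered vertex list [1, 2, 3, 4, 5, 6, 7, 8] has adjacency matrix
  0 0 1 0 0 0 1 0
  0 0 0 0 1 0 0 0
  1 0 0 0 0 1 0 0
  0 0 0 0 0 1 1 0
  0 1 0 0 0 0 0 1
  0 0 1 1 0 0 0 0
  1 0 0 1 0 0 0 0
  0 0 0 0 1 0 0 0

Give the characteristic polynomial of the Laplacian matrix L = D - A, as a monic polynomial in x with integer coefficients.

x^8 - 14x^7 + 78x^6 - 220x^5 + 330x^4 - 250x^3 + 75x^2

Reading degrees in the order [1, 2, 3, 4, 5, 6, 7, 8] gives [2, 1, 2, 2, 2, 2, 2, 1]; set D = diag(2, 1, 2, 2, 2, 2, 2, 1) and form L = D - A. L has integer entries, so p(x) = det(xI - L) has integer coefficients. Expanding the determinant yields x^8 - 14x^7 + 78x^6 - 220x^5 + 330x^4 - 250x^3 + 75x^2. Since p(0) = det(-L) = 0, x divides p(x).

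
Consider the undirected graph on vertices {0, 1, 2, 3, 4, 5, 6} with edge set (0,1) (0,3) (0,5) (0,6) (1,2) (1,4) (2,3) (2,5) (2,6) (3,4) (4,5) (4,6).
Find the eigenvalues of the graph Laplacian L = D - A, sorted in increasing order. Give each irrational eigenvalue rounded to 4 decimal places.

Reading degrees in the order [0, 1, 2, 3, 4, 5, 6] gives [4, 3, 4, 3, 4, 3, 3]; set D = diag(4, 3, 4, 3, 4, 3, 3) and form L = D - A. L is symmetric positive semidefinite, so every eigenvalue is real and nonnegative. The single zero eigenvalue shows the graph is connected. The eigenvalues sum to 24, which equals trace(L) = 2|E|.

[0, 3, 3, 3, 4, 4, 7]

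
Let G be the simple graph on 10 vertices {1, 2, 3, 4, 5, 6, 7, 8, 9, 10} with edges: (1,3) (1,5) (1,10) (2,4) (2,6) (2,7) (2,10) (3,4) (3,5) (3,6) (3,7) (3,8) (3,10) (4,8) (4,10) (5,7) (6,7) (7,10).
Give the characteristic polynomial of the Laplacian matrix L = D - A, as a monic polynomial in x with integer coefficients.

With the vertex order [1, 2, 3, 4, 5, 6, 7, 8, 9, 10], the degrees are [3, 4, 7, 4, 3, 3, 5, 2, 0, 5], giving D = diag(3, 4, 7, 4, 3, 3, 5, 2, 0, 5) and L = D - A. L has integer entries, so p(x) = det(xI - L) has integer coefficients. Expanding the determinant yields x^10 - 36x^9 + 549x^8 - 4624x^7 + 23477x^6 - 73400x^5 + 137636x^4 - 141156x^3 + 60507x^2. The constant term is 0 because L is singular (the all-ones vector lies in its kernel). The largest eigenvalue, 8.1928, is at most the vertex count 10. There are 2 zeros in the spectrum, matching the 2 components.

x^10 - 36x^9 + 549x^8 - 4624x^7 + 23477x^6 - 73400x^5 + 137636x^4 - 141156x^3 + 60507x^2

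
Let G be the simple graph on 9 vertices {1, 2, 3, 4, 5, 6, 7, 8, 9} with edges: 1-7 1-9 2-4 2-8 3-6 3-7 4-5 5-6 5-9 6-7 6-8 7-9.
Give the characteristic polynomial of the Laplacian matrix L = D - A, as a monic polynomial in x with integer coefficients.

Each diagonal entry of L is the vertex degree and each off-diagonal entry is -1 where an edge is present, 0 otherwise; in the order [1, 2, 3, 4, 5, 6, 7, 8, 9] the diagonal is [2, 2, 2, 2, 3, 4, 4, 2, 3]. L has integer entries, so p(x) = det(xI - L) has integer coefficients. Expanding the determinant yields x^9 - 24x^8 + 241x^7 - 1316x^6 + 4248x^5 - 8238x^4 + 9283x^3 - 5482x^2 + 1269x. Since p(0) = det(-L) = 0, x divides p(x).

x^9 - 24x^8 + 241x^7 - 1316x^6 + 4248x^5 - 8238x^4 + 9283x^3 - 5482x^2 + 1269x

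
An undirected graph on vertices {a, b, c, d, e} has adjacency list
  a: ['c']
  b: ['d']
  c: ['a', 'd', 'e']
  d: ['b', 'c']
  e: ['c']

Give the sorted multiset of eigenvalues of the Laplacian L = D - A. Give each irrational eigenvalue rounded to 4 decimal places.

With the vertex order [a, b, c, d, e], the degrees are [1, 1, 3, 2, 1], giving D = diag(1, 1, 3, 2, 1) and L = D - A. Since every row of L sums to 0, the all-ones vector is in the kernel and 0 is an eigenvalue. The single zero eigenvalue shows the graph is connected.

[0, 0.5188, 1, 2.3111, 4.1701]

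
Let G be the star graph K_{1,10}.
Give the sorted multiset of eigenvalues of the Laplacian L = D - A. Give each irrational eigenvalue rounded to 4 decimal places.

The graph has 11 vertices and degree multiset [10, 1, 1, 1, 1, 1, 1, 1, 1, 1, 1]; D is the diagonal matrix of degrees and L = D - A. The multiplicity of 0 as a Laplacian eigenvalue equals the number of connected components. The eigenvalues sum to 20, which equals trace(L) = 2|E|.

[0, 1, 1, 1, 1, 1, 1, 1, 1, 1, 11]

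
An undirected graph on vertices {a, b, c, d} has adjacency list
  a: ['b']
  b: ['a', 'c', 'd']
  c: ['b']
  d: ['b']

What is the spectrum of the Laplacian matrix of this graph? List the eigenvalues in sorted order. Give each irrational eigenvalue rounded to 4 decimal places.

[0, 1, 1, 4]

With the vertex order [a, b, c, d], the degrees are [1, 3, 1, 1], giving D = diag(1, 3, 1, 1) and L = D - A. The multiplicity of 0 as a Laplacian eigenvalue equals the number of connected components. The single zero eigenvalue shows the graph is connected. The largest eigenvalue, 4, is at most the vertex count 4. The eigenvalues sum to 6, which equals trace(L) = 2|E|.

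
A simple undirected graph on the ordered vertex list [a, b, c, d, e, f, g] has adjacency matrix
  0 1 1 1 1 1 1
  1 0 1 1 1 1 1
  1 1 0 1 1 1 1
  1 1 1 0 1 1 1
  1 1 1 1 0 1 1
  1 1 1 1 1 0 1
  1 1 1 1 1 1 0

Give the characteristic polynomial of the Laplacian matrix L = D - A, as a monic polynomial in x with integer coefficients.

Reading degrees in the order [a, b, c, d, e, f, g] gives [6, 6, 6, 6, 6, 6, 6]; set D = diag(6, 6, 6, 6, 6, 6, 6) and form L = D - A. Computing det(xI - L) by cofactor expansion (or equivalently via sum-over-permutations) gives x^7 - 42x^6 + 735x^5 - 6860x^4 + 36015x^3 - 100842x^2 + 117649x. The coefficient of x^6 equals -trace(L) = -42, matching the sum of degrees. There is one zero in the spectrum, matching the 1 component. The eigenvalues sum to 42, which equals trace(L) = 2|E|.

x^7 - 42x^6 + 735x^5 - 6860x^4 + 36015x^3 - 100842x^2 + 117649x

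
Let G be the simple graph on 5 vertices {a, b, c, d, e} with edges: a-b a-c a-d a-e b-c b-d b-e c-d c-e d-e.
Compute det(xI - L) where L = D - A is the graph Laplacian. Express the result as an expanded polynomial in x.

x^5 - 20x^4 + 150x^3 - 500x^2 + 625x

Reading degrees in the order [a, b, c, d, e] gives [4, 4, 4, 4, 4]; set D = diag(4, 4, 4, 4, 4) and form L = D - A. The eigenvalues of L are [0, 5, 5, 5, 5]; the characteristic polynomial is the product of (x - lambda_i), which multiplies out to x^5 - 20x^4 + 150x^3 - 500x^2 + 625x. The coefficient of x^4 equals -trace(L) = -20, matching the sum of degrees. The largest eigenvalue, 5, is at most the vertex count 5.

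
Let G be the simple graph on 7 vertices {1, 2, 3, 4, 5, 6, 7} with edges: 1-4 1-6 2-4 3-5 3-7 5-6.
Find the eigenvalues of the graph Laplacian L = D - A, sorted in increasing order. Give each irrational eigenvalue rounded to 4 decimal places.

[0, 0.1981, 0.7530, 1.5550, 2.4450, 3.2470, 3.8019]

Reading degrees in the order [1, 2, 3, 4, 5, 6, 7] gives [2, 1, 2, 2, 2, 2, 1]; set D = diag(2, 1, 2, 2, 2, 2, 1) and form L = D - A. Diagonalising L (or applying a numerical eigensolver to the 7x7 matrix) gives the spectrum above. The single zero eigenvalue shows the graph is connected. By the matrix-tree theorem the graph has (1/7) * product of the nonzero eigenvalues = 1 spanning tree.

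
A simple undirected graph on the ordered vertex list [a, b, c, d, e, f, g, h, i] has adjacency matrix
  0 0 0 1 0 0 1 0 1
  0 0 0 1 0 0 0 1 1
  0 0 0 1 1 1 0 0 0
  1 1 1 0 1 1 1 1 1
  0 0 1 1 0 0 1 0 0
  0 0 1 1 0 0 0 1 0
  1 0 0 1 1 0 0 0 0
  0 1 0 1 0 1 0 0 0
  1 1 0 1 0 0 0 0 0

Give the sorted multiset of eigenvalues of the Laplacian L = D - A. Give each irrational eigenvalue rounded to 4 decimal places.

Each diagonal entry of L is the vertex degree and each off-diagonal entry is -1 where an edge is present, 0 otherwise; in the order [a, b, c, d, e, f, g, h, i] the diagonal is [3, 3, 3, 8, 3, 3, 3, 3, 3]. Since every row of L sums to 0, the all-ones vector is in the kernel and 0 is an eigenvalue. The single zero eigenvalue shows the graph is connected. The eigenvalues sum to 32, which equals trace(L) = 2|E|.

[0, 1.5858, 1.5858, 3, 3, 4.4142, 4.4142, 5, 9]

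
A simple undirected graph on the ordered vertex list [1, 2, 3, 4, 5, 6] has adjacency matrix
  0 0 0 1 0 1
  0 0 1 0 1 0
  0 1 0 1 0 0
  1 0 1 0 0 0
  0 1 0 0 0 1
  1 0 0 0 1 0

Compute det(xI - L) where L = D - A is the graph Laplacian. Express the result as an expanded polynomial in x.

With the vertex order [1, 2, 3, 4, 5, 6], the degrees are [2, 2, 2, 2, 2, 2], giving D = diag(2, 2, 2, 2, 2, 2) and L = D - A. Computing det(xI - L) by cofactor expansion (or equivalently via sum-over-permutations) gives x^6 - 12x^5 + 54x^4 - 112x^3 + 105x^2 - 36x. The constant term is 0 because L is singular (the all-ones vector lies in its kernel). By the matrix-tree theorem the graph has (1/6) * product of the nonzero eigenvalues = 6 spanning trees.

x^6 - 12x^5 + 54x^4 - 112x^3 + 105x^2 - 36x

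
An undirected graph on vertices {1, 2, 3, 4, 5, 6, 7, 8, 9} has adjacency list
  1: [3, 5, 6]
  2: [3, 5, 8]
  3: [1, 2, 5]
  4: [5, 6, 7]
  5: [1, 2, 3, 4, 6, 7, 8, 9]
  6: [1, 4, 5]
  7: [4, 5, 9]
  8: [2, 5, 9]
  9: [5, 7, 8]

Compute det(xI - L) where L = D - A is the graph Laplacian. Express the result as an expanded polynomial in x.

x^9 - 32x^8 + 428x^7 - 3136x^6 + 13786x^5 - 37232x^4 + 60276x^3 - 53424x^2 + 19845x

With the vertex order [1, 2, 3, 4, 5, 6, 7, 8, 9], the degrees are [3, 3, 3, 3, 8, 3, 3, 3, 3], giving D = diag(3, 3, 3, 3, 8, 3, 3, 3, 3) and L = D - A. L has integer entries, so p(x) = det(xI - L) has integer coefficients. Expanding the determinant yields x^9 - 32x^8 + 428x^7 - 3136x^6 + 13786x^5 - 37232x^4 + 60276x^3 - 53424x^2 + 19845x. Since p(0) = det(-L) = 0, x divides p(x). The largest eigenvalue, 9, is at most the vertex count 9.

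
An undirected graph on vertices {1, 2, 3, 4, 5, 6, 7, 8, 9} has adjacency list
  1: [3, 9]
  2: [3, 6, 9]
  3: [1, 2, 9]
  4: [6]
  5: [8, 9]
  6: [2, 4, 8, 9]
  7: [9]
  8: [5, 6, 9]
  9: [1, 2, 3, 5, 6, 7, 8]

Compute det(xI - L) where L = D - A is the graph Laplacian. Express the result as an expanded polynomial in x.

Each diagonal entry of L is the vertex degree and each off-diagonal entry is -1 where an edge is present, 0 otherwise; in the order [1, 2, 3, 4, 5, 6, 7, 8, 9] the diagonal is [2, 3, 3, 1, 2, 4, 1, 3, 7]. Computing det(xI - L) by cofactor expansion (or equivalently via sum-over-permutations) gives x^9 - 26x^8 + 274x^7 - 1526x^6 + 4897x^5 - 9240x^4 + 9991x^3 - 5668x^2 + 1296x. The constant term is 0 because L is singular (the all-ones vector lies in its kernel). There is one zero in the spectrum, matching the 1 component. The largest eigenvalue, 8.0269, is at most the vertex count 9.

x^9 - 26x^8 + 274x^7 - 1526x^6 + 4897x^5 - 9240x^4 + 9991x^3 - 5668x^2 + 1296x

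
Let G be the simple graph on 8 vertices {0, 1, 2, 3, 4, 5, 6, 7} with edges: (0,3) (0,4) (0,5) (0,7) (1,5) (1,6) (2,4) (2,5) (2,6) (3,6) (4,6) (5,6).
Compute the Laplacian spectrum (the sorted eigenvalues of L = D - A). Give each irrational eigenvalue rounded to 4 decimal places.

With the vertex order [0, 1, 2, 3, 4, 5, 6, 7], the degrees are [4, 2, 3, 2, 3, 4, 5, 1], giving D = diag(4, 2, 3, 2, 3, 4, 5, 1) and L = D - A. L is symmetric positive semidefinite, so every eigenvalue is real and nonnegative. The largest eigenvalue, 6.5112, is at most the vertex count 8.

[0, 0.7986, 1.7206, 2, 3.5414, 4, 5.4281, 6.5112]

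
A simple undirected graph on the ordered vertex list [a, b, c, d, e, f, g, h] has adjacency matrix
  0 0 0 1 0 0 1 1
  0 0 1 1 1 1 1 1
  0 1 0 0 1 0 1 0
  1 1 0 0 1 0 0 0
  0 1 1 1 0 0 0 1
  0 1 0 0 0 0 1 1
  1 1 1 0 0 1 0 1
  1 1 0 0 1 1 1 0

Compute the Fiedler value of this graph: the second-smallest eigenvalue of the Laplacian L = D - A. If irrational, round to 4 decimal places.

Reading degrees in the order [a, b, c, d, e, f, g, h] gives [3, 6, 3, 3, 4, 3, 5, 5]; set D = diag(3, 6, 3, 3, 4, 3, 5, 5) and form L = D - A. Computing the eigenvalues of L and sorting gives [0, 2.2679, 2.4384, 3.3249, 4.4608, 5.7321, 6.5616, 7.2143]. The Fiedler value lambda_2 = 2.2679 is strictly positive, so the graph is connected. The eigenvalues sum to 32, which equals trace(L) = 2|E|. The largest eigenvalue, 7.2143, is at most the vertex count 8.

2.2679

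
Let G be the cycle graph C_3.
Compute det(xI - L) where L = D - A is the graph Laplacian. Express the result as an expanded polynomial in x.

The graph has 3 vertices and degree multiset [2, 2, 2]; D is the diagonal matrix of degrees and L = D - A. L has integer entries, so p(x) = det(xI - L) has integer coefficients. Expanding the determinant yields x^3 - 6x^2 + 9x. Since p(0) = det(-L) = 0, x divides p(x). There is one zero in the spectrum, matching the 1 component. By the matrix-tree theorem the graph has (1/3) * product of the nonzero eigenvalues = 3 spanning trees.

x^3 - 6x^2 + 9x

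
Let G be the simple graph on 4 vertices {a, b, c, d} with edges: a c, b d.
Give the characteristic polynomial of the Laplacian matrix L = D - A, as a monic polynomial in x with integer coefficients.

With the vertex order [a, b, c, d], the degrees are [1, 1, 1, 1], giving D = diag(1, 1, 1, 1) and L = D - A. Computing det(xI - L) by cofactor expansion (or equivalently via sum-over-permutations) gives x^4 - 4x^3 + 4x^2. The constant term is 0 because L is singular (the all-ones vector lies in its kernel). The largest eigenvalue, 2, is at most the vertex count 4.

x^4 - 4x^3 + 4x^2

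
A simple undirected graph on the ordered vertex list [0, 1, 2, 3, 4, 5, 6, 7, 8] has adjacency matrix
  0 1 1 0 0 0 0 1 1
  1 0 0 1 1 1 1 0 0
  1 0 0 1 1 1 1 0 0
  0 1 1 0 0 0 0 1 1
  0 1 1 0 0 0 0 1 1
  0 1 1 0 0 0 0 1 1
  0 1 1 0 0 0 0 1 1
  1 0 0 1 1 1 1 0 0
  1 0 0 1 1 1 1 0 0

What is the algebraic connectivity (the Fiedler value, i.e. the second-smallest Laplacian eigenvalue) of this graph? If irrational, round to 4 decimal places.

With the vertex order [0, 1, 2, 3, 4, 5, 6, 7, 8], the degrees are [4, 5, 5, 4, 4, 4, 4, 5, 5], giving D = diag(4, 5, 5, 4, 4, 4, 4, 5, 5) and L = D - A. Computing the eigenvalues of L and sorting gives [0, 4, 4, 4, 4, 5, 5, 5, 9]. The Fiedler value lambda_2 = 4 is strictly positive, so the graph is connected. The eigenvalues sum to 40, which equals trace(L) = 2|E|.

4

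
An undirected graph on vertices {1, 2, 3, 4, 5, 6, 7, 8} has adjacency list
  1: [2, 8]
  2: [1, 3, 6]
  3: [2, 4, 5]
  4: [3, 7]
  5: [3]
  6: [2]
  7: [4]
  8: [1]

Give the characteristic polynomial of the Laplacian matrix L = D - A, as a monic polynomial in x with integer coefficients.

Reading degrees in the order [1, 2, 3, 4, 5, 6, 7, 8] gives [2, 3, 3, 2, 1, 1, 1, 1]; set D = diag(2, 3, 3, 2, 1, 1, 1, 1) and form L = D - A. Computing det(xI - L) by cofactor expansion (or equivalently via sum-over-permutations) gives x^8 - 14x^7 + 76x^6 - 204x^5 + 286x^4 - 204x^3 + 68x^2 - 8x. Since p(0) = det(-L) = 0, x divides p(x). The largest eigenvalue, 4.6855, is at most the vertex count 8.

x^8 - 14x^7 + 76x^6 - 204x^5 + 286x^4 - 204x^3 + 68x^2 - 8x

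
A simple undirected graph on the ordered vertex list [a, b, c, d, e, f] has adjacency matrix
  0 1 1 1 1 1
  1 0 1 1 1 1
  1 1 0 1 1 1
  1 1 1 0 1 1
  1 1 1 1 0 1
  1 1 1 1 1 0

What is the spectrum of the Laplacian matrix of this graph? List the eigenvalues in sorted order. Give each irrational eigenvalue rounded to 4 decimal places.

Reading degrees in the order [a, b, c, d, e, f] gives [5, 5, 5, 5, 5, 5]; set D = diag(5, 5, 5, 5, 5, 5) and form L = D - A. L is symmetric positive semidefinite, so every eigenvalue is real and nonnegative. The eigenvalues sum to 30, which equals trace(L) = 2|E|.

[0, 6, 6, 6, 6, 6]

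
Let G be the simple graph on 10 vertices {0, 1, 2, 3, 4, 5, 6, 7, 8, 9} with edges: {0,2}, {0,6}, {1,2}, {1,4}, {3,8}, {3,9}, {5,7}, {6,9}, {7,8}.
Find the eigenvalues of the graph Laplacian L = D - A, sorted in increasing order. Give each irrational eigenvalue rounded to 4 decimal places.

With the vertex order [0, 1, 2, 3, 4, 5, 6, 7, 8, 9], the degrees are [2, 2, 2, 2, 1, 1, 2, 2, 2, 2], giving D = diag(2, 2, 2, 2, 1, 1, 2, 2, 2, 2) and L = D - A. L is symmetric positive semidefinite, so every eigenvalue is real and nonnegative. The largest eigenvalue, 3.9021, is at most the vertex count 10.

[0, 0.0979, 0.3820, 0.8244, 1.3820, 2, 2.6180, 3.1756, 3.6180, 3.9021]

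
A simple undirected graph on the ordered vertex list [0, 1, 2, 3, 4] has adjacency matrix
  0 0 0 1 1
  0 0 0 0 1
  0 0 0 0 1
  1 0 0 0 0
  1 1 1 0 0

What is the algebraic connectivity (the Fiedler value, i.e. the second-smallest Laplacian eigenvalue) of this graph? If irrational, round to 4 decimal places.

0.5188

With the vertex order [0, 1, 2, 3, 4], the degrees are [2, 1, 1, 1, 3], giving D = diag(2, 1, 1, 1, 3) and L = D - A. The sorted Laplacian eigenvalues are [0, 0.5188, 1, 2.3111, 4.1701]; the algebraic connectivity is the second entry, 0.5188. There is one zero in the spectrum, matching the 1 component. By the matrix-tree theorem the graph has (1/5) * product of the nonzero eigenvalues = 1 spanning tree.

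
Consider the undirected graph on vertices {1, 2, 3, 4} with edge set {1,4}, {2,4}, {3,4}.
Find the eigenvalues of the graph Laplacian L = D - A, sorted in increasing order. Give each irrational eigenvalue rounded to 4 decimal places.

With the vertex order [1, 2, 3, 4], the degrees are [1, 1, 1, 3], giving D = diag(1, 1, 1, 3) and L = D - A. L is symmetric positive semidefinite, so every eigenvalue is real and nonnegative. By the matrix-tree theorem the graph has (1/4) * product of the nonzero eigenvalues = 1 spanning tree.

[0, 1, 1, 4]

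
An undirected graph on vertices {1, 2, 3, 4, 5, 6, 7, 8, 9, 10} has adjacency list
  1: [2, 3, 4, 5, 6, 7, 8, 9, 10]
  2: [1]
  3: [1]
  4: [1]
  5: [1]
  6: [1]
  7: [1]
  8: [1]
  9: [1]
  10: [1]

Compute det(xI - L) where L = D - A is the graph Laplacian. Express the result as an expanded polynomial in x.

With the vertex order [1, 2, 3, 4, 5, 6, 7, 8, 9, 10], the degrees are [9, 1, 1, 1, 1, 1, 1, 1, 1, 1], giving D = diag(9, 1, 1, 1, 1, 1, 1, 1, 1, 1) and L = D - A. L has integer entries, so p(x) = det(xI - L) has integer coefficients. Expanding the determinant yields x^10 - 18x^9 + 108x^8 - 336x^7 + 630x^6 - 756x^5 + 588x^4 - 288x^3 + 81x^2 - 10x. The coefficient of x^9 equals -trace(L) = -18, matching the sum of degrees.

x^10 - 18x^9 + 108x^8 - 336x^7 + 630x^6 - 756x^5 + 588x^4 - 288x^3 + 81x^2 - 10x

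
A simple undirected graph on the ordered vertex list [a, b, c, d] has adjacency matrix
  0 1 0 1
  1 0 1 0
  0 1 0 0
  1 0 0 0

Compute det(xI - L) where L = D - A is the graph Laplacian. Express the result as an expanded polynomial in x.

With the vertex order [a, b, c, d], the degrees are [2, 2, 1, 1], giving D = diag(2, 2, 1, 1) and L = D - A. L has integer entries, so p(x) = det(xI - L) has integer coefficients. Expanding the determinant yields x^4 - 6x^3 + 10x^2 - 4x. The constant term is 0 because L is singular (the all-ones vector lies in its kernel). The eigenvalues sum to 6, which equals trace(L) = 2|E|. The largest eigenvalue, 3.4142, is at most the vertex count 4.

x^4 - 6x^3 + 10x^2 - 4x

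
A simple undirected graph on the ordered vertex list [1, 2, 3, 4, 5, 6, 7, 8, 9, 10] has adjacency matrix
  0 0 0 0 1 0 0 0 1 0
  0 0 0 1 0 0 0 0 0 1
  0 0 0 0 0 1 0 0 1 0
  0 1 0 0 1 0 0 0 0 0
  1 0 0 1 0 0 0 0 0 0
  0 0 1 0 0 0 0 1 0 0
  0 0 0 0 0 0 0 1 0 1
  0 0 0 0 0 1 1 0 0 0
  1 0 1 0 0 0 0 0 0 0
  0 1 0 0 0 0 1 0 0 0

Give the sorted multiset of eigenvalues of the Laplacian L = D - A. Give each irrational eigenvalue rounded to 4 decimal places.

[0, 0.3820, 0.3820, 1.3820, 1.3820, 2.6180, 2.6180, 3.6180, 3.6180, 4]

With the vertex order [1, 2, 3, 4, 5, 6, 7, 8, 9, 10], the degrees are [2, 2, 2, 2, 2, 2, 2, 2, 2, 2], giving D = diag(2, 2, 2, 2, 2, 2, 2, 2, 2, 2) and L = D - A. Since every row of L sums to 0, the all-ones vector is in the kernel and 0 is an eigenvalue. The single zero eigenvalue shows the graph is connected. The largest eigenvalue, 4, is at most the vertex count 10.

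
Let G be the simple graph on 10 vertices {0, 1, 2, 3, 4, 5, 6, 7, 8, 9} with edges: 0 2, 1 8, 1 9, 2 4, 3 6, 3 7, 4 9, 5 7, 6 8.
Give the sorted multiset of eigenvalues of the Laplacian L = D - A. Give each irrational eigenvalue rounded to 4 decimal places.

[0, 0.0979, 0.3820, 0.8244, 1.3820, 2, 2.6180, 3.1756, 3.6180, 3.9021]

Reading degrees in the order [0, 1, 2, 3, 4, 5, 6, 7, 8, 9] gives [1, 2, 2, 2, 2, 1, 2, 2, 2, 2]; set D = diag(1, 2, 2, 2, 2, 1, 2, 2, 2, 2) and form L = D - A. Diagonalising L (or applying a numerical eigensolver to the 10x10 matrix) gives the spectrum above. The eigenvalues sum to 18, which equals trace(L) = 2|E|.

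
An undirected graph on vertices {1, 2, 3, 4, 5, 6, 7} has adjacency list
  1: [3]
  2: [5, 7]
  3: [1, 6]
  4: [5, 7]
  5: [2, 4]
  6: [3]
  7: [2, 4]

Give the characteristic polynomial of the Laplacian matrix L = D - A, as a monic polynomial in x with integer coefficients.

Reading degrees in the order [1, 2, 3, 4, 5, 6, 7] gives [1, 2, 2, 2, 2, 1, 2]; set D = diag(1, 2, 2, 2, 2, 1, 2) and form L = D - A. The eigenvalues of L are [0, 0, 1, 2, 2, 3, 4]; the characteristic polynomial is the product of (x - lambda_i), which multiplies out to x^7 - 12x^6 + 55x^5 - 120x^4 + 124x^3 - 48x^2. The coefficient of x^6 equals -trace(L) = -12, matching the sum of degrees. There are 2 zeros in the spectrum, matching the 2 components.

x^7 - 12x^6 + 55x^5 - 120x^4 + 124x^3 - 48x^2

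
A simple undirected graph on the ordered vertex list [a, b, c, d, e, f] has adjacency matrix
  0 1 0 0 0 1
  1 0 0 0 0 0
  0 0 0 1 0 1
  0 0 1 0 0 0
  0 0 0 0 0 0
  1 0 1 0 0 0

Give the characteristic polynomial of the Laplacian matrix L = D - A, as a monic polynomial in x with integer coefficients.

Each diagonal entry of L is the vertex degree and each off-diagonal entry is -1 where an edge is present, 0 otherwise; in the order [a, b, c, d, e, f] the diagonal is [2, 1, 2, 1, 0, 2]. Computing det(xI - L) by cofactor expansion (or equivalently via sum-over-permutations) gives x^6 - 8x^5 + 21x^4 - 20x^3 + 5x^2. The coefficient of x^5 equals -trace(L) = -8, matching the sum of degrees.

x^6 - 8x^5 + 21x^4 - 20x^3 + 5x^2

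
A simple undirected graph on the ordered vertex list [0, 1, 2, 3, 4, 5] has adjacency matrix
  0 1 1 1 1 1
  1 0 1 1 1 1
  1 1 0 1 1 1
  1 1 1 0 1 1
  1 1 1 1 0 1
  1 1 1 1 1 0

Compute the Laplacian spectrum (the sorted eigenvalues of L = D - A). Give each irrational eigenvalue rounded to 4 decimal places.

[0, 6, 6, 6, 6, 6]

Reading degrees in the order [0, 1, 2, 3, 4, 5] gives [5, 5, 5, 5, 5, 5]; set D = diag(5, 5, 5, 5, 5, 5) and form L = D - A. The multiplicity of 0 as a Laplacian eigenvalue equals the number of connected components.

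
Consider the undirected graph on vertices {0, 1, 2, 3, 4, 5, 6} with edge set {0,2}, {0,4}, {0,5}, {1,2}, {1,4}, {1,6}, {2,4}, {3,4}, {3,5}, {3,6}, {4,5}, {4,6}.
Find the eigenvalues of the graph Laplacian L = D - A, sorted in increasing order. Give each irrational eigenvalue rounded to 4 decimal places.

Each diagonal entry of L is the vertex degree and each off-diagonal entry is -1 where an edge is present, 0 otherwise; in the order [0, 1, 2, 3, 4, 5, 6] the diagonal is [3, 3, 3, 3, 6, 3, 3]. Since every row of L sums to 0, the all-ones vector is in the kernel and 0 is an eigenvalue. By the matrix-tree theorem the graph has (1/7) * product of the nonzero eigenvalues = 320 spanning trees.

[0, 2, 2, 4, 4, 5, 7]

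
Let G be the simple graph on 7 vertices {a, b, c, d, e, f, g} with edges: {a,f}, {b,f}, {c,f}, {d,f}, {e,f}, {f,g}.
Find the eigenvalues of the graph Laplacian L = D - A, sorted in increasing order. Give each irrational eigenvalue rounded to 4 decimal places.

[0, 1, 1, 1, 1, 1, 7]

Reading degrees in the order [a, b, c, d, e, f, g] gives [1, 1, 1, 1, 1, 6, 1]; set D = diag(1, 1, 1, 1, 1, 6, 1) and form L = D - A. Since every row of L sums to 0, the all-ones vector is in the kernel and 0 is an eigenvalue. The largest eigenvalue, 7, is at most the vertex count 7.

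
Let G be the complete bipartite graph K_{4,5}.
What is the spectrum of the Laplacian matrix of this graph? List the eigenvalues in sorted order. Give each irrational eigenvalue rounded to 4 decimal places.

[0, 4, 4, 4, 4, 5, 5, 5, 9]

The graph has 9 vertices and degree multiset [5, 5, 5, 5, 4, 4, 4, 4, 4]; D is the diagonal matrix of degrees and L = D - A. Diagonalising L (or applying a numerical eigensolver to the 9x9 matrix) gives the spectrum above. The single zero eigenvalue shows the graph is connected. There is one zero in the spectrum, matching the 1 component.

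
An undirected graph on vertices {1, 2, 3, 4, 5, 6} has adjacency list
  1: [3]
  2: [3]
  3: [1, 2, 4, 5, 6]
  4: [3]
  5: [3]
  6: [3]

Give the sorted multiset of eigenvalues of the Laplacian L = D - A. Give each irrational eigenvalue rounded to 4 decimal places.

[0, 1, 1, 1, 1, 6]

Reading degrees in the order [1, 2, 3, 4, 5, 6] gives [1, 1, 5, 1, 1, 1]; set D = diag(1, 1, 5, 1, 1, 1) and form L = D - A. Since every row of L sums to 0, the all-ones vector is in the kernel and 0 is an eigenvalue. By the matrix-tree theorem the graph has (1/6) * product of the nonzero eigenvalues = 1 spanning tree.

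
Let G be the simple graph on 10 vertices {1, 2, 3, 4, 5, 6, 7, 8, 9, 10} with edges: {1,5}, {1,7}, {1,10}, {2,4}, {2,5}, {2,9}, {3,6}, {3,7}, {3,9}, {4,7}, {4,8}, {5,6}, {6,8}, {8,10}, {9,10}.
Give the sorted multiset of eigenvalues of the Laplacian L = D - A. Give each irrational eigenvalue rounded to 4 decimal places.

Reading degrees in the order [1, 2, 3, 4, 5, 6, 7, 8, 9, 10] gives [3, 3, 3, 3, 3, 3, 3, 3, 3, 3]; set D = diag(3, 3, 3, 3, 3, 3, 3, 3, 3, 3) and form L = D - A. Since every row of L sums to 0, the all-ones vector is in the kernel and 0 is an eigenvalue. The single zero eigenvalue shows the graph is connected.

[0, 2, 2, 2, 2, 2, 5, 5, 5, 5]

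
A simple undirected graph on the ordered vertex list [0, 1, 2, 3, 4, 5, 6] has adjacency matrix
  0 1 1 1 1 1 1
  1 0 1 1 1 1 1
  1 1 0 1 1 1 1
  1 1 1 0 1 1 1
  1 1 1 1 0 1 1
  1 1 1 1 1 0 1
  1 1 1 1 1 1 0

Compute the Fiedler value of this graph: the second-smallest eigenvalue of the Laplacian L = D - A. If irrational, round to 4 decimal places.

Each diagonal entry of L is the vertex degree and each off-diagonal entry is -1 where an edge is present, 0 otherwise; in the order [0, 1, 2, 3, 4, 5, 6] the diagonal is [6, 6, 6, 6, 6, 6, 6]. The sorted Laplacian eigenvalues are [0, 7, 7, 7, 7, 7, 7]; the algebraic connectivity is the second entry, 7. The largest eigenvalue, 7, is at most the vertex count 7.

7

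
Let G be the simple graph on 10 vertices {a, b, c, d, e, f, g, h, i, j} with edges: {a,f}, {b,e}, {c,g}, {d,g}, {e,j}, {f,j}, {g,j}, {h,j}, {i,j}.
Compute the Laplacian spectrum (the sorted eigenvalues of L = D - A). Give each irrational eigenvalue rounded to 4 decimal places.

Reading degrees in the order [a, b, c, d, e, f, g, h, i, j] gives [1, 1, 1, 1, 2, 2, 3, 1, 1, 5]; set D = diag(1, 1, 1, 1, 2, 2, 3, 1, 1, 5) and form L = D - A. Since every row of L sums to 0, the all-ones vector is in the kernel and 0 is an eigenvalue. The largest eigenvalue, 6.2291, is at most the vertex count 10.

[0, 0.3030, 0.3820, 0.6596, 1, 1, 2.2704, 2.6180, 3.5379, 6.2291]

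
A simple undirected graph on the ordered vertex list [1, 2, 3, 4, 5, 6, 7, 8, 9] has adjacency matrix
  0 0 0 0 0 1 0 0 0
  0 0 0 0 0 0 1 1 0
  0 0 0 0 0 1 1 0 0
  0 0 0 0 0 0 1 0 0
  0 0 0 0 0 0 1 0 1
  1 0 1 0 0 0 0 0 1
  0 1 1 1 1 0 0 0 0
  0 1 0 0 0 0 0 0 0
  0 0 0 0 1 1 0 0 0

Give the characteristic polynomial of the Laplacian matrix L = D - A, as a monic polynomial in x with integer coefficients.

x^9 - 18x^8 + 131x^7 - 500x^6 + 1087x^5 - 1366x^4 + 958x^3 - 338x^2 + 45x

Reading degrees in the order [1, 2, 3, 4, 5, 6, 7, 8, 9] gives [1, 2, 2, 1, 2, 3, 4, 1, 2]; set D = diag(1, 2, 2, 1, 2, 3, 4, 1, 2) and form L = D - A. Computing det(xI - L) by cofactor expansion (or equivalently via sum-over-permutations) gives x^9 - 18x^8 + 131x^7 - 500x^6 + 1087x^5 - 1366x^4 + 958x^3 - 338x^2 + 45x. The constant term is 0 because L is singular (the all-ones vector lies in its kernel). The largest eigenvalue, 5.2463, is at most the vertex count 9.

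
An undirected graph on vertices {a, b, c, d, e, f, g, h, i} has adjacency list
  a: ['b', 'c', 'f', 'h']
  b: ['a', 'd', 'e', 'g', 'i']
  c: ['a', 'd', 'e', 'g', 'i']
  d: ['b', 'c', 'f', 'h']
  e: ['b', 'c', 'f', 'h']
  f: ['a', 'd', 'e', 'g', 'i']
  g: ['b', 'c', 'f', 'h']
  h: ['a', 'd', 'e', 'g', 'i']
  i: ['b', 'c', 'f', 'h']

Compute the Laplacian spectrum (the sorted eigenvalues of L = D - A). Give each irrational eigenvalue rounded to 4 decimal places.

Each diagonal entry of L is the vertex degree and each off-diagonal entry is -1 where an edge is present, 0 otherwise; in the order [a, b, c, d, e, f, g, h, i] the diagonal is [4, 5, 5, 4, 4, 5, 4, 5, 4]. L is symmetric positive semidefinite, so every eigenvalue is real and nonnegative.

[0, 4, 4, 4, 4, 5, 5, 5, 9]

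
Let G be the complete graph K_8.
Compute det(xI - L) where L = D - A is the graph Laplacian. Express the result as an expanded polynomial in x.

The graph has 8 vertices and degree multiset [7, 7, 7, 7, 7, 7, 7, 7]; D is the diagonal matrix of degrees and L = D - A. Computing det(xI - L) by cofactor expansion (or equivalently via sum-over-permutations) gives x^8 - 56x^7 + 1344x^6 - 17920x^5 + 143360x^4 - 688128x^3 + 1835008x^2 - 2097152x. The coefficient of x^7 equals -trace(L) = -56, matching the sum of degrees. The eigenvalues sum to 56, which equals trace(L) = 2|E|.

x^8 - 56x^7 + 1344x^6 - 17920x^5 + 143360x^4 - 688128x^3 + 1835008x^2 - 2097152x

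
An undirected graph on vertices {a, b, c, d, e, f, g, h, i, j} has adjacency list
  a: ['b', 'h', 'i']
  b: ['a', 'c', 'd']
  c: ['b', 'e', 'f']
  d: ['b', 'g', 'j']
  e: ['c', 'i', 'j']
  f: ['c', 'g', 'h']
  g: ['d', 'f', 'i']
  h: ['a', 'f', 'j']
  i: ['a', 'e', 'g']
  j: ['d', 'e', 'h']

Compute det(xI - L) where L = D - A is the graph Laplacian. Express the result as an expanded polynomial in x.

Each diagonal entry of L is the vertex degree and each off-diagonal entry is -1 where an edge is present, 0 otherwise; in the order [a, b, c, d, e, f, g, h, i, j] the diagonal is [3, 3, 3, 3, 3, 3, 3, 3, 3, 3]. The eigenvalues of L are [0, 2, 2, 2, 2, 2, 5, 5, 5, 5]; the characteristic polynomial is the product of (x - lambda_i), which multiplies out to x^10 - 30x^9 + 390x^8 - 2880x^7 + 13305x^6 - 39882x^5 + 77640x^4 - 94800x^3 + 66000x^2 - 20000x. Since p(0) = det(-L) = 0, x divides p(x). There is one zero in the spectrum, matching the 1 component. By the matrix-tree theorem the graph has (1/10) * product of the nonzero eigenvalues = 2000 spanning trees.

x^10 - 30x^9 + 390x^8 - 2880x^7 + 13305x^6 - 39882x^5 + 77640x^4 - 94800x^3 + 66000x^2 - 20000x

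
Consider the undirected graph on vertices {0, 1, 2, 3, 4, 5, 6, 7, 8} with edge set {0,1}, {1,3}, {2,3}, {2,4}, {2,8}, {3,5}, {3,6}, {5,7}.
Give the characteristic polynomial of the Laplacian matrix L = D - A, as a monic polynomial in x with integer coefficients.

With the vertex order [0, 1, 2, 3, 4, 5, 6, 7, 8], the degrees are [1, 2, 3, 4, 1, 2, 1, 1, 1], giving D = diag(1, 2, 3, 4, 1, 2, 1, 1, 1) and L = D - A. Computing det(xI - L) by cofactor expansion (or equivalently via sum-over-permutations) gives x^9 - 16x^8 + 101x^7 - 326x^6 + 582x^5 - 582x^4 + 317x^3 - 86x^2 + 9x. Since p(0) = det(-L) = 0, x divides p(x).

x^9 - 16x^8 + 101x^7 - 326x^6 + 582x^5 - 582x^4 + 317x^3 - 86x^2 + 9x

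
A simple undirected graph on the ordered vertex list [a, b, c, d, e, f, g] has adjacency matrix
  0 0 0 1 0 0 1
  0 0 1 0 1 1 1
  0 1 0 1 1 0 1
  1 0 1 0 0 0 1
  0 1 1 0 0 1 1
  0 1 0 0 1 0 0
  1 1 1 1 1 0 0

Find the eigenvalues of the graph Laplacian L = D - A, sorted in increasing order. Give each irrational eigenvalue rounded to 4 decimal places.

With the vertex order [a, b, c, d, e, f, g], the degrees are [2, 4, 4, 3, 4, 2, 5], giving D = diag(2, 4, 4, 3, 4, 2, 5) and L = D - A. The multiplicity of 0 as a Laplacian eigenvalue equals the number of connected components. The single zero eigenvalue shows the graph is connected. The largest eigenvalue, 6.1774, is at most the vertex count 7. The eigenvalues sum to 24, which equals trace(L) = 2|E|.

[0, 1.1442, 2.5858, 3.6784, 5, 5.4142, 6.1774]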